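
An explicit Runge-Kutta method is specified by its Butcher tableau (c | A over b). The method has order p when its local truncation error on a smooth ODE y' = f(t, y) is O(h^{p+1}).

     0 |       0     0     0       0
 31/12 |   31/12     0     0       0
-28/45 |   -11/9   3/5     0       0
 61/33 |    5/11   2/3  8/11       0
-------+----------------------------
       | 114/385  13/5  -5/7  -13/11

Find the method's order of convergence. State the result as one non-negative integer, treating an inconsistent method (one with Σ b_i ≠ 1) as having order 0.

b = (114/385, 13/5, -5/7, -13/11)
c = (0, 31/12, -28/45, 61/33)
Ac = (0, 0, 31/20, 419/330)
Σ b_i: 114/385·1 + 13/5·1 + (-5/7)·1 + (-13/11)·1 = 1 ✓
b·c: 13/5·31/12 + (-5/7)·(-28/45) + (-13/11)·61/33 = 108389/21780 ≠ 1/2 ⇒ order 1.

1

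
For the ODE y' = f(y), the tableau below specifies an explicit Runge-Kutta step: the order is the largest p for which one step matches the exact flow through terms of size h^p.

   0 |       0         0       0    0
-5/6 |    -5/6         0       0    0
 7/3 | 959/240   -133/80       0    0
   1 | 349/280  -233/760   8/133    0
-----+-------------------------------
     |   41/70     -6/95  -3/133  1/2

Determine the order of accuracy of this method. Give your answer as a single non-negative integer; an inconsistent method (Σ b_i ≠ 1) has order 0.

4

b = (41/70, -6/95, -3/133, 1/2)
c = (0, -5/6, 7/3, 1)
Ac = (0, 0, 133/96, 19/48)
Σ b_i: 41/70·1 + (-6/95)·1 + (-3/133)·1 + 1/2·1 = 1 ✓
b·c: (-6/95)·(-5/6) + (-3/133)·7/3 + 1/2·1 = 1/2 ✓
b·c²: (-6/95)·25/36 + (-3/133)·49/9 + 1/2·1 = 1/3 ✓
b·Ac: (-3/133)·133/96 + 1/2·19/48 = 1/6 ✓
b·c³: (-6/95)·(-125/216) + (-3/133)·343/27 + 1/2·1 = 1/4 ✓
b·(c∘Ac): (-3/133)·931/288 + 1/2·19/48 = 1/8 ✓
b·Ac²: (-3/133)·(-665/576) + 1/2·11/96 = 1/12 ✓
b·A²c: 1/2·1/12 = 1/24 ✓; 4 stages ⇒ order 4.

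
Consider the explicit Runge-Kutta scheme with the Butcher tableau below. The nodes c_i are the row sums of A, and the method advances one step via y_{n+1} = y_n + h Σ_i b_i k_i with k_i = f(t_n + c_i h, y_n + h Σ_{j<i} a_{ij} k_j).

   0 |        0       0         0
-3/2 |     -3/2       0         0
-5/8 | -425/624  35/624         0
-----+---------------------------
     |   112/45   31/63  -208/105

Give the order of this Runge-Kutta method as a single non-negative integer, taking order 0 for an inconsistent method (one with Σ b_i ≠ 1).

b = (112/45, 31/63, -208/105)
c = (0, -3/2, -5/8)
Ac = (0, 0, -35/416)
Σ b_i: 112/45·1 + 31/63·1 + (-208/105)·1 = 1 ✓
b·c: 31/63·(-3/2) + (-208/105)·(-5/8) = 1/2 ✓
b·c²: 31/63·9/4 + (-208/105)·25/64 = 1/3 ✓
b·Ac: (-208/105)·(-35/416) = 1/6 ✓; 3 stages ⇒ order 3.

3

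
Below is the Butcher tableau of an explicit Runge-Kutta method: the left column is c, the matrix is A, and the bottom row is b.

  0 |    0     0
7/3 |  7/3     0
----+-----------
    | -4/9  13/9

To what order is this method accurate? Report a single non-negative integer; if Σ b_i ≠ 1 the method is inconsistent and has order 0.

1

b = (-4/9, 13/9)
c = (0, 7/3)
Σ b_i: (-4/9)·1 + 13/9·1 = 1 ✓
b·c: 13/9·7/3 = 91/27 ≠ 1/2 ⇒ order 1.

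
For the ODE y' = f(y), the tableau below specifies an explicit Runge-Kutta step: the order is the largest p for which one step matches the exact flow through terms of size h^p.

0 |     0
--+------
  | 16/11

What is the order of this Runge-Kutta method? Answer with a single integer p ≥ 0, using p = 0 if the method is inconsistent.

b = (16/11)
c = (0)
Σ b_i: 16/11·1 = 16/11 ≠ 1 ⇒ order 0.

0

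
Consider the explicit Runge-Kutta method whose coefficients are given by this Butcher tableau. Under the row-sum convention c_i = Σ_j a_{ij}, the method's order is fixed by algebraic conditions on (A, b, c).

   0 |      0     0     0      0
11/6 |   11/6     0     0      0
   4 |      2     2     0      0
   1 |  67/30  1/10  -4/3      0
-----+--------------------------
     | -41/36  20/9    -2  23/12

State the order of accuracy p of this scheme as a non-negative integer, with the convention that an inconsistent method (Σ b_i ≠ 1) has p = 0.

1

b = (-41/36, 20/9, -2, 23/12)
c = (0, 11/6, 4, 1)
Ac = (0, 0, 11/3, -103/20)
Σ b_i: (-41/36)·1 + 20/9·1 + (-2)·1 + 23/12·1 = 1 ✓
b·c: 20/9·11/6 + (-2)·4 + 23/12·1 = -217/108 ≠ 1/2 ⇒ order 1.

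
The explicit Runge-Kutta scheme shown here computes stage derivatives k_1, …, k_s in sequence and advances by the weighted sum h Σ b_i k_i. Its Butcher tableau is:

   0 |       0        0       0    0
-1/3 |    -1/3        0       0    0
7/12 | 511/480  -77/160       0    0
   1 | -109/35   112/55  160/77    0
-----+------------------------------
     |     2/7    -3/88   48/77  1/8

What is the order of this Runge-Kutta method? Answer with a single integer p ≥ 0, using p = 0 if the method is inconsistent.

b = (2/7, -3/88, 48/77, 1/8)
c = (0, -1/3, 7/12, 1)
Ac = (0, 0, 77/480, 8/15)
Σ b_i: 2/7·1 + (-3/88)·1 + 48/77·1 + 1/8·1 = 1 ✓
b·c: (-3/88)·(-1/3) + 48/77·7/12 + 1/8·1 = 1/2 ✓
b·c²: (-3/88)·1/9 + 48/77·49/144 + 1/8·1 = 1/3 ✓
b·Ac: 48/77·77/480 + 1/8·8/15 = 1/6 ✓
b·c³: (-3/88)·(-1/27) + 48/77·343/1728 + 1/8·1 = 1/4 ✓
b·(c∘Ac): 48/77·539/5760 + 1/8·8/15 = 1/8 ✓
b·Ac²: 48/77·(-77/1440) + 1/8·14/15 = 1/12 ✓
b·A²c: 1/8·1/3 = 1/24 ✓; 4 stages ⇒ order 4.

4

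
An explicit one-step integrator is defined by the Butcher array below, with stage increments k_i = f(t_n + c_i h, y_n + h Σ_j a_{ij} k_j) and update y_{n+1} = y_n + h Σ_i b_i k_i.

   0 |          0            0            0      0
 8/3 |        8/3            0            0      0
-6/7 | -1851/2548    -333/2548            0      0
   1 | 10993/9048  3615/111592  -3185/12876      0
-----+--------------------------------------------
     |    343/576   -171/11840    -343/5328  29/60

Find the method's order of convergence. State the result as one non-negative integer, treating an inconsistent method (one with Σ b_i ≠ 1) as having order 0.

b = (343/576, -171/11840, -343/5328, 29/60)
c = (0, 8/3, -6/7, 1)
Ac = (0, 0, -222/637, 225/754)
Σ b_i: 343/576·1 + (-171/11840)·1 + (-343/5328)·1 + 29/60·1 = 1 ✓
b·c: (-171/11840)·8/3 + (-343/5328)·(-6/7) + 29/60·1 = 1/2 ✓
b·c²: (-171/11840)·64/9 + (-343/5328)·36/49 + 29/60·1 = 1/3 ✓
b·Ac: (-343/5328)·(-222/637) + 29/60·225/754 = 1/6 ✓
b·c³: (-171/11840)·512/27 + (-343/5328)·(-216/343) + 29/60·1 = 1/4 ✓
b·(c∘Ac): (-343/5328)·1332/4459 + 29/60·225/754 = 1/8 ✓
b·Ac²: (-343/5328)·(-592/637) + 29/60·55/1131 = 1/12 ✓
b·A²c: 29/60·5/58 = 1/24 ✓; 4 stages ⇒ order 4.

4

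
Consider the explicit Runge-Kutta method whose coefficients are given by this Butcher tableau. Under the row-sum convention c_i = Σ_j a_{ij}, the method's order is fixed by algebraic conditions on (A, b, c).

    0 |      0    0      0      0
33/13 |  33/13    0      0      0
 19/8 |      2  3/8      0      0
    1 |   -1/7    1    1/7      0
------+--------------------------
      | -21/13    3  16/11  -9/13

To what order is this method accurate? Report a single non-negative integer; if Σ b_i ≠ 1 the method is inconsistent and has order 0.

b = (-21/13, 3, 16/11, -9/13)
c = (0, 33/13, 19/8, 1)
Ac = (0, 0, 99/104, 2095/728)
Σ b_i: (-21/13)·1 + 3·1 + 16/11·1 + (-9/13)·1 = 307/143 ≠ 1 ⇒ order 0.

0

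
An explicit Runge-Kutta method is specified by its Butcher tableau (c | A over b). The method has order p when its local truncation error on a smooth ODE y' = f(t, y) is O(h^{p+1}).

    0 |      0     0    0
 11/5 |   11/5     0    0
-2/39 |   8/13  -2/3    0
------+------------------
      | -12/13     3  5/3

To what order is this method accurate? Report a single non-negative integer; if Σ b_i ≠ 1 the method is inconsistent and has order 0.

0

b = (-12/13, 3, 5/3)
c = (0, 11/5, -2/39)
Ac = (0, 0, -22/15)
Σ b_i: (-12/13)·1 + 3·1 + 5/3·1 = 146/39 ≠ 1 ⇒ order 0.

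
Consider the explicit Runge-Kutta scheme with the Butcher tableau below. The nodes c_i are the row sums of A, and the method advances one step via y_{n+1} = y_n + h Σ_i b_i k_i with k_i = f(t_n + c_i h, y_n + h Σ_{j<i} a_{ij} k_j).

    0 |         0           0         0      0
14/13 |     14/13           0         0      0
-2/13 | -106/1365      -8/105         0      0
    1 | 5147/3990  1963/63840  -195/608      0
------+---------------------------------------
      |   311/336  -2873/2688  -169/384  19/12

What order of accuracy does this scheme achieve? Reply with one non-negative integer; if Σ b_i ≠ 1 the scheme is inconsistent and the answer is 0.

4

b = (311/336, -2873/2688, -169/384, 19/12)
c = (0, 14/13, -2/13, 1)
Ac = (0, 0, -16/195, 47/570)
Σ b_i: 311/336·1 + (-2873/2688)·1 + (-169/384)·1 + 19/12·1 = 1 ✓
b·c: (-2873/2688)·14/13 + (-169/384)·(-2/13) + 19/12·1 = 1/2 ✓
b·c²: (-2873/2688)·196/169 + (-169/384)·4/169 + 19/12·1 = 1/3 ✓
b·Ac: (-169/384)·(-16/195) + 19/12·47/570 = 1/6 ✓
b·c³: (-2873/2688)·2744/2197 + (-169/384)·(-8/2197) + 19/12·1 = 1/4 ✓
b·(c∘Ac): (-169/384)·32/2535 + 19/12·47/570 = 1/8 ✓
b·Ac²: (-169/384)·(-224/2535) + 19/12·8/285 = 1/12 ✓
b·A²c: 19/12·1/38 = 1/24 ✓; 4 stages ⇒ order 4.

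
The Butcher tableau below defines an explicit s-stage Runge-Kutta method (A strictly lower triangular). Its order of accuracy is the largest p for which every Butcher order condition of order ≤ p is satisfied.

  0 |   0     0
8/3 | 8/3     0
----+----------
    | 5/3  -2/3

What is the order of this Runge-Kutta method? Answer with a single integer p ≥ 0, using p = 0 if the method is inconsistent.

1

b = (5/3, -2/3)
c = (0, 8/3)
Σ b_i: 5/3·1 + (-2/3)·1 = 1 ✓
b·c: (-2/3)·8/3 = -16/9 ≠ 1/2 ⇒ order 1.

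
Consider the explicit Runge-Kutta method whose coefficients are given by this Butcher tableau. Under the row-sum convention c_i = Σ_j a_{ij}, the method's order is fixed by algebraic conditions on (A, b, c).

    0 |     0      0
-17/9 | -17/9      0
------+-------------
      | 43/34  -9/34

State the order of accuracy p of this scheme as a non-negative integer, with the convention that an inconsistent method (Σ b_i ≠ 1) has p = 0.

b = (43/34, -9/34)
c = (0, -17/9)
Σ b_i: 43/34·1 + (-9/34)·1 = 1 ✓
b·c: (-9/34)·(-17/9) = 1/2 ✓; 2 stages ⇒ order 2.

2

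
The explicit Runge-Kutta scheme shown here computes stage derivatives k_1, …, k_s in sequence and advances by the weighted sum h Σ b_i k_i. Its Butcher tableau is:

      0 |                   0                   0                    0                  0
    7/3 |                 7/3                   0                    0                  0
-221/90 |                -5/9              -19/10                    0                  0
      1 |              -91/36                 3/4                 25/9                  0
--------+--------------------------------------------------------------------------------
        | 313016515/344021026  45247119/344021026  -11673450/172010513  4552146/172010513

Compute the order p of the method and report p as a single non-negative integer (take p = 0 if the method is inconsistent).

3

b = (313016515/344021026, 45247119/344021026, -11673450/172010513, 4552146/172010513)
c = (0, 7/3, -221/90, 1)
Ac = (0, 0, -133/30, -1643/324)
Σ b_i: 313016515/344021026·1 + 45247119/344021026·1 + (-11673450/172010513)·1 + 4552146/172010513·1 = 1 ✓
b·c: 45247119/344021026·7/3 + (-11673450/172010513)·(-221/90) + 4552146/172010513·1 = 1/2 ✓
b·c²: 45247119/344021026·49/9 + (-11673450/172010513)·48841/8100 + 4552146/172010513·1 = 1/3 ✓
b·Ac: (-11673450/172010513)·(-133/30) + 4552146/172010513·(-1643/324) = 1/6 ✓
b·c³: 45247119/344021026·343/27 + (-11673450/172010513)·(-10793861/729000) + 4552146/172010513·1 = 250990293077/92885677020 ≠ 1/4 ⇒ order 3.
b·(c∘Ac): (-11673450/172010513)·29393/2700 + 4552146/172010513·(-1643/324) = -450493535/516031539 ≠ 1/8
b·Ac²: (-11673450/172010513)·(-931/90) + 4552146/172010513·15187/729 = 5820892411/4644283851 ≠ 1/12
b·A²c: 4552146/172010513·(-665/54) = -56058835/172010513 ≠ 1/24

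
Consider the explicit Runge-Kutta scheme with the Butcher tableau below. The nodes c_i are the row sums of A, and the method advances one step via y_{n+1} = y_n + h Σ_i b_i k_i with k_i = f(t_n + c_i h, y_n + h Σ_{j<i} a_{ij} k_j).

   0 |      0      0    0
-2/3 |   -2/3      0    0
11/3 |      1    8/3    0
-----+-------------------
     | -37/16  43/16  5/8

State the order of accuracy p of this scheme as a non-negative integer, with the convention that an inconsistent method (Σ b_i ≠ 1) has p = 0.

2

b = (-37/16, 43/16, 5/8)
c = (0, -2/3, 11/3)
Ac = (0, 0, -16/9)
Σ b_i: (-37/16)·1 + 43/16·1 + 5/8·1 = 1 ✓
b·c: 43/16·(-2/3) + 5/8·11/3 = 1/2 ✓
b·c²: 43/16·4/9 + 5/8·121/9 = 691/72 ≠ 1/3 ⇒ order 2.
b·Ac: 5/8·(-16/9) = -10/9 ≠ 1/6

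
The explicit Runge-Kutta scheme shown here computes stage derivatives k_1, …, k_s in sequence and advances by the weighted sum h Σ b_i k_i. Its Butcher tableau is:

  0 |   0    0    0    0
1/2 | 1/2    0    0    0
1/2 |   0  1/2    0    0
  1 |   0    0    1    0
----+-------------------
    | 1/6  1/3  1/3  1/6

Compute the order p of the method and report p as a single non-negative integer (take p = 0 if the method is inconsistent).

b = (1/6, 1/3, 1/3, 1/6)
c = (0, 1/2, 1/2, 1)
Ac = (0, 0, 1/4, 1/2)
Σ b_i: 1/6·1 + 1/3·1 + 1/3·1 + 1/6·1 = 1 ✓
b·c: 1/3·1/2 + 1/3·1/2 + 1/6·1 = 1/2 ✓
b·c²: 1/3·1/4 + 1/3·1/4 + 1/6·1 = 1/3 ✓
b·Ac: 1/3·1/4 + 1/6·1/2 = 1/6 ✓
b·c³: 1/3·1/8 + 1/3·1/8 + 1/6·1 = 1/4 ✓
b·(c∘Ac): 1/3·1/8 + 1/6·1/2 = 1/8 ✓
b·Ac²: 1/3·1/8 + 1/6·1/4 = 1/12 ✓
b·A²c: 1/6·1/4 = 1/24 ✓; 4 stages ⇒ order 4.

4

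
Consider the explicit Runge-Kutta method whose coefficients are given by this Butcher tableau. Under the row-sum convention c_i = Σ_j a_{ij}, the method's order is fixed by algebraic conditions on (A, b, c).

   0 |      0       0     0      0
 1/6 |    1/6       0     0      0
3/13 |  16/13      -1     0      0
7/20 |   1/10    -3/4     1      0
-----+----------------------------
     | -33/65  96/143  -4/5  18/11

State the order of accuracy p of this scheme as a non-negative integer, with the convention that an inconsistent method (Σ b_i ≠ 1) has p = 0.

b = (-33/65, 96/143, -4/5, 18/11)
c = (0, 1/6, 3/13, 7/20)
Ac = (0, 0, -1/6, 11/104)
Σ b_i: (-33/65)·1 + 96/143·1 + (-4/5)·1 + 18/11·1 = 1 ✓
b·c: 96/143·1/6 + (-4/5)·3/13 + 18/11·7/20 = 1/2 ✓
b·c²: 96/143·1/36 + (-4/5)·9/169 + 18/11·49/400 = 17897/101400 ≠ 1/3 ⇒ order 2.
b·Ac: (-4/5)·(-1/6) + 18/11·11/104 = 239/780 ≠ 1/6

2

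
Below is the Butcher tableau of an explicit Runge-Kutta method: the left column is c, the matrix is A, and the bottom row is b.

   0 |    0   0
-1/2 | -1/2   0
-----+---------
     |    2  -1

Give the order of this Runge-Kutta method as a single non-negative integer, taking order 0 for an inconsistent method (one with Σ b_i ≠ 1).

2

b = (2, -1)
c = (0, -1/2)
Σ b_i: 2·1 + (-1)·1 = 1 ✓
b·c: (-1)·(-1/2) = 1/2 ✓; 2 stages ⇒ order 2.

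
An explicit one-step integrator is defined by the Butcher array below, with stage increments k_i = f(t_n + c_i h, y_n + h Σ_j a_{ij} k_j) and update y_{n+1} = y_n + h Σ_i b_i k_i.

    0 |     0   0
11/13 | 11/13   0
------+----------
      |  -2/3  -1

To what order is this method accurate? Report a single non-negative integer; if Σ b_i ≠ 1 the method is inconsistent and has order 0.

0

b = (-2/3, -1)
c = (0, 11/13)
Σ b_i: (-2/3)·1 + (-1)·1 = -5/3 ≠ 1 ⇒ order 0.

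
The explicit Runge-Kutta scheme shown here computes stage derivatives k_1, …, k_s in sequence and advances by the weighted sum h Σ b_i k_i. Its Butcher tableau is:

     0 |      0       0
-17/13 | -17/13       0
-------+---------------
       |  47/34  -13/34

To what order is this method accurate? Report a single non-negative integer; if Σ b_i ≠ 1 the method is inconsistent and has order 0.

2

b = (47/34, -13/34)
c = (0, -17/13)
Σ b_i: 47/34·1 + (-13/34)·1 = 1 ✓
b·c: (-13/34)·(-17/13) = 1/2 ✓; 2 stages ⇒ order 2.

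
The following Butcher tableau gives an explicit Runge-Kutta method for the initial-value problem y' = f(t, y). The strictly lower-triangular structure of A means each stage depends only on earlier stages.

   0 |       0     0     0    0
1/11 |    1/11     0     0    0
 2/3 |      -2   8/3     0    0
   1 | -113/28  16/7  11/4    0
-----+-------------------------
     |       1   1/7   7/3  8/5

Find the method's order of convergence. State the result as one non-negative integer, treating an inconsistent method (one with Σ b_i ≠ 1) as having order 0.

b = (1, 1/7, 7/3, 8/5)
c = (0, 1/11, 2/3, 1)
Ac = (0, 0, 8/33, 943/462)
Σ b_i: 1·1 + 1/7·1 + 7/3·1 + 8/5·1 = 533/105 ≠ 1 ⇒ order 0.

0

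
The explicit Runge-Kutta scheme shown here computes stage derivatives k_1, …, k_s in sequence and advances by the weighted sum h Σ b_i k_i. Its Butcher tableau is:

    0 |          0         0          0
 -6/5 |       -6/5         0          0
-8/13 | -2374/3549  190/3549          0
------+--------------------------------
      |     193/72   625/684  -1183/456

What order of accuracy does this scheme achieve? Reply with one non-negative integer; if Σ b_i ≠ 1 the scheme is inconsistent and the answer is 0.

b = (193/72, 625/684, -1183/456)
c = (0, -6/5, -8/13)
Ac = (0, 0, -76/1183)
Σ b_i: 193/72·1 + 625/684·1 + (-1183/456)·1 = 1 ✓
b·c: 625/684·(-6/5) + (-1183/456)·(-8/13) = 1/2 ✓
b·c²: 625/684·36/25 + (-1183/456)·64/169 = 1/3 ✓
b·Ac: (-1183/456)·(-76/1183) = 1/6 ✓; 3 stages ⇒ order 3.

3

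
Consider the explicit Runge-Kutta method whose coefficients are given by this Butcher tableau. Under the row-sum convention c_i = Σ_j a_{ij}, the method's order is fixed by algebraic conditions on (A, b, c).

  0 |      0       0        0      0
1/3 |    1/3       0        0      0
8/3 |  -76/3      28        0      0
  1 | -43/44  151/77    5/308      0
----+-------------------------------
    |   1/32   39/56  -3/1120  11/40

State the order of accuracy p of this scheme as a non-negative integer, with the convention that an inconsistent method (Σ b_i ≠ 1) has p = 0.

4

b = (1/32, 39/56, -3/1120, 11/40)
c = (0, 1/3, 8/3, 1)
Ac = (0, 0, 28/3, 23/33)
Σ b_i: 1/32·1 + 39/56·1 + (-3/1120)·1 + 11/40·1 = 1 ✓
b·c: 39/56·1/3 + (-3/1120)·8/3 + 11/40·1 = 1/2 ✓
b·c²: 39/56·1/9 + (-3/1120)·64/9 + 11/40·1 = 1/3 ✓
b·Ac: (-3/1120)·28/3 + 11/40·23/33 = 1/6 ✓
b·c³: 39/56·1/27 + (-3/1120)·512/27 + 11/40·1 = 1/4 ✓
b·(c∘Ac): (-3/1120)·224/9 + 11/40·23/33 = 1/8 ✓
b·Ac²: (-3/1120)·28/9 + 11/40·1/3 = 1/12 ✓
b·A²c: 11/40·5/33 = 1/24 ✓; 4 stages ⇒ order 4.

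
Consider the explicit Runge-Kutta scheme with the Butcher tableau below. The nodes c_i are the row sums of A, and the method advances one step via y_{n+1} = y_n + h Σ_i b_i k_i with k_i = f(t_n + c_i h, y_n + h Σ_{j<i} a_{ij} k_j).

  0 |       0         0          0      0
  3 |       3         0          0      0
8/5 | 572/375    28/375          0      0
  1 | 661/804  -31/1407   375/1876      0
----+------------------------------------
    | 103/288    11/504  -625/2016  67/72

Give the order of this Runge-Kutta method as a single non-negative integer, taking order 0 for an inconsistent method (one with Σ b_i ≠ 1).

b = (103/288, 11/504, -625/2016, 67/72)
c = (0, 3, 8/5, 1)
Ac = (0, 0, 28/125, 17/67)
Σ b_i: 103/288·1 + 11/504·1 + (-625/2016)·1 + 67/72·1 = 1 ✓
b·c: 11/504·3 + (-625/2016)·8/5 + 67/72·1 = 1/2 ✓
b·c²: 11/504·9 + (-625/2016)·64/25 + 67/72·1 = 1/3 ✓
b·Ac: (-625/2016)·28/125 + 67/72·17/67 = 1/6 ✓
b·c³: 11/504·27 + (-625/2016)·512/125 + 67/72·1 = 1/4 ✓
b·(c∘Ac): (-625/2016)·224/625 + 67/72·17/67 = 1/8 ✓
b·Ac²: (-625/2016)·84/125 + 67/72·21/67 = 1/12 ✓
b·A²c: 67/72·3/67 = 1/24 ✓; 4 stages ⇒ order 4.

4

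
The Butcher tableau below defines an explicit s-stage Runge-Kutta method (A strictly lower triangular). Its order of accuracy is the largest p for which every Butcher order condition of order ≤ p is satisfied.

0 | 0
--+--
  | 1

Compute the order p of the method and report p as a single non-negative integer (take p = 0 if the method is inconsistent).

1

b = (1)
c = (0)
Σ b_i: 1·1 = 1 ✓; 1 stage ⇒ order 1.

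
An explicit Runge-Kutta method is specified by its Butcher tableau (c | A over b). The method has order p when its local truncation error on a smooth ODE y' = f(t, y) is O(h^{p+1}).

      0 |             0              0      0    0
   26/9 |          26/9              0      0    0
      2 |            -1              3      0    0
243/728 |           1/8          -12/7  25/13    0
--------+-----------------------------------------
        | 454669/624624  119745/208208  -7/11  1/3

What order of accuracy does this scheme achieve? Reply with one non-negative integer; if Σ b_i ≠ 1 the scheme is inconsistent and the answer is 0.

2

b = (454669/624624, 119745/208208, -7/11, 1/3)
c = (0, 26/9, 2, 243/728)
Ac = (0, 0, 26/3, -302/273)
Σ b_i: 454669/624624·1 + 119745/208208·1 + (-7/11)·1 + 1/3·1 = 1 ✓
b·c: 119745/208208·26/9 + (-7/11)·2 + 1/3·243/728 = 1/2 ✓
b·c²: 119745/208208·676/81 + (-7/11)·4 + 1/3·59049/529984 = 40076563/17489472 ≠ 1/3 ⇒ order 2.
b·Ac: (-7/11)·26/3 + 1/3·(-302/273) = -53008/9009 ≠ 1/6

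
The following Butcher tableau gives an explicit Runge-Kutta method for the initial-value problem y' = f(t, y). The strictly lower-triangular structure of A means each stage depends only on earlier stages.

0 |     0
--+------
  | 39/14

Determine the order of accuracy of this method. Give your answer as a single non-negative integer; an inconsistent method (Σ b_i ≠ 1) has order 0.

b = (39/14)
c = (0)
Σ b_i: 39/14·1 = 39/14 ≠ 1 ⇒ order 0.

0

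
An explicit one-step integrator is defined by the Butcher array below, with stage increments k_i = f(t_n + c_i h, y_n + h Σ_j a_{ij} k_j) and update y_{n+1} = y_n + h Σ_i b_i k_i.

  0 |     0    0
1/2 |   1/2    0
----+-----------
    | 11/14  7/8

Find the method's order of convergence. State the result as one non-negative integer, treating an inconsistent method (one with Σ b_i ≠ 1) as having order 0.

b = (11/14, 7/8)
c = (0, 1/2)
Σ b_i: 11/14·1 + 7/8·1 = 93/56 ≠ 1 ⇒ order 0.

0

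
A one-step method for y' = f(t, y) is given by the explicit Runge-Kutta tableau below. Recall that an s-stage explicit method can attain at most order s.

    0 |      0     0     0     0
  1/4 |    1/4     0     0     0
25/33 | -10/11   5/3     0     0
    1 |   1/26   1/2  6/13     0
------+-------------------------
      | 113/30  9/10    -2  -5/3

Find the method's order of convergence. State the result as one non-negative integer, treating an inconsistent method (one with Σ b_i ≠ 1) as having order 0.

1

b = (113/30, 9/10, -2, -5/3)
c = (0, 1/4, 25/33, 1)
Ac = (0, 0, 5/12, 543/1144)
Σ b_i: 113/30·1 + 9/10·1 + (-2)·1 + (-5/3)·1 = 1 ✓
b·c: 9/10·1/4 + (-2)·25/33 + (-5/3)·1 = -1301/440 ≠ 1/2 ⇒ order 1.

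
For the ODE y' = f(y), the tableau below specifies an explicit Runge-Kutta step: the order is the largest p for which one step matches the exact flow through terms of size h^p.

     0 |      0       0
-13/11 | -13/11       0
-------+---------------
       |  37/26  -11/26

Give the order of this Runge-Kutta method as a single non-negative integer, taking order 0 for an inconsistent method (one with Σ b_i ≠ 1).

b = (37/26, -11/26)
c = (0, -13/11)
Σ b_i: 37/26·1 + (-11/26)·1 = 1 ✓
b·c: (-11/26)·(-13/11) = 1/2 ✓; 2 stages ⇒ order 2.

2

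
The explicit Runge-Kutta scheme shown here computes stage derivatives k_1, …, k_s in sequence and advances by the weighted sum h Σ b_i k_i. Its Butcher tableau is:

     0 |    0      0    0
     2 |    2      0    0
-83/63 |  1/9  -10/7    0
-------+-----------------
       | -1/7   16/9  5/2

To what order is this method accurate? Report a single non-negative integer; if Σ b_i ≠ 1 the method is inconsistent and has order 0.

0

b = (-1/7, 16/9, 5/2)
c = (0, 2, -83/63)
Ac = (0, 0, -20/7)
Σ b_i: (-1/7)·1 + 16/9·1 + 5/2·1 = 521/126 ≠ 1 ⇒ order 0.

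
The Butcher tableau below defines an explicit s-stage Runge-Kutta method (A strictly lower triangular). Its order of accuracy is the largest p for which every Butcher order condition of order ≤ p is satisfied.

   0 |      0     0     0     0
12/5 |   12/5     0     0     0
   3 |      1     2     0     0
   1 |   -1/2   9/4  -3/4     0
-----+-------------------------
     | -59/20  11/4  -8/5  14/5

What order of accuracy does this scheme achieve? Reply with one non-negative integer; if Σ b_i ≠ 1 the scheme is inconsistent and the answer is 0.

b = (-59/20, 11/4, -8/5, 14/5)
c = (0, 12/5, 3, 1)
Ac = (0, 0, 24/5, 63/20)
Σ b_i: (-59/20)·1 + 11/4·1 + (-8/5)·1 + 14/5·1 = 1 ✓
b·c: 11/4·12/5 + (-8/5)·3 + 14/5·1 = 23/5 ≠ 1/2 ⇒ order 1.

1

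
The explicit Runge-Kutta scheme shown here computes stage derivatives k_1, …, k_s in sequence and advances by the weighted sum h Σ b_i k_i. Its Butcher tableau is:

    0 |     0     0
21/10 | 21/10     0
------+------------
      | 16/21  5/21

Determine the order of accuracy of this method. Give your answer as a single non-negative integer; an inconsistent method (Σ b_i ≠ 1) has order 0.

2

b = (16/21, 5/21)
c = (0, 21/10)
Σ b_i: 16/21·1 + 5/21·1 = 1 ✓
b·c: 5/21·21/10 = 1/2 ✓; 2 stages ⇒ order 2.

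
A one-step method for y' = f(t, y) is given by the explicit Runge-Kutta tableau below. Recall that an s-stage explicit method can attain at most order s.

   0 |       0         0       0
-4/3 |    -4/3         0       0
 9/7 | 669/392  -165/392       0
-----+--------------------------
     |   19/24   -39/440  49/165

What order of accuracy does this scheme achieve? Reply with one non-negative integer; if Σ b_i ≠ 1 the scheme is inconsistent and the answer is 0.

b = (19/24, -39/440, 49/165)
c = (0, -4/3, 9/7)
Ac = (0, 0, 55/98)
Σ b_i: 19/24·1 + (-39/440)·1 + 49/165·1 = 1 ✓
b·c: (-39/440)·(-4/3) + 49/165·9/7 = 1/2 ✓
b·c²: (-39/440)·16/9 + 49/165·81/49 = 1/3 ✓
b·Ac: 49/165·55/98 = 1/6 ✓; 3 stages ⇒ order 3.

3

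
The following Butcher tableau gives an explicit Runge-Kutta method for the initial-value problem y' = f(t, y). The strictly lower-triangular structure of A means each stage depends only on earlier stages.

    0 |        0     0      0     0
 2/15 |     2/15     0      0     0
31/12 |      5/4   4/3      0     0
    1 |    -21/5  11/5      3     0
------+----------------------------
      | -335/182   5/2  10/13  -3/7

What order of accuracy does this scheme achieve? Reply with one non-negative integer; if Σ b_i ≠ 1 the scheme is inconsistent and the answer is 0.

1

b = (-335/182, 5/2, 10/13, -3/7)
c = (0, 2/15, 31/12, 1)
Ac = (0, 0, 8/45, 2413/300)
Σ b_i: (-335/182)·1 + 5/2·1 + 10/13·1 + (-3/7)·1 = 1 ✓
b·c: 5/2·2/15 + 10/13·31/12 + (-3/7)·1 = 1033/546 ≠ 1/2 ⇒ order 1.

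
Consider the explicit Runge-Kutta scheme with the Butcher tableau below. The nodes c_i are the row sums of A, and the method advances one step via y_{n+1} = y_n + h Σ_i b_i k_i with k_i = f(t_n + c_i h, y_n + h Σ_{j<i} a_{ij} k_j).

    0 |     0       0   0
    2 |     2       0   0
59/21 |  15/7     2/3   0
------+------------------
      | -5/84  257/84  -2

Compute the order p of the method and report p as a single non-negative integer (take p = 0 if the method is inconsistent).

b = (-5/84, 257/84, -2)
c = (0, 2, 59/21)
Ac = (0, 0, 4/3)
Σ b_i: (-5/84)·1 + 257/84·1 + (-2)·1 = 1 ✓
b·c: 257/84·2 + (-2)·59/21 = 1/2 ✓
b·c²: 257/84·4 + (-2)·3481/441 = -1565/441 ≠ 1/3 ⇒ order 2.
b·Ac: (-2)·4/3 = -8/3 ≠ 1/6

2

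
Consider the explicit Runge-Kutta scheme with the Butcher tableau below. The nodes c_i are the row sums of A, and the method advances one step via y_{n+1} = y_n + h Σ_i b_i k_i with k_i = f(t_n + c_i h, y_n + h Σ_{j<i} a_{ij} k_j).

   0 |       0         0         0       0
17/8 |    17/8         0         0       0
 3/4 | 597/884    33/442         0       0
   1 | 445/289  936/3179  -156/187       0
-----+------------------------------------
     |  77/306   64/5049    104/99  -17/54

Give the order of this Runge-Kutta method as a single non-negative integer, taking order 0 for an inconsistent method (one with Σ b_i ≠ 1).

4

b = (77/306, 64/5049, 104/99, -17/54)
c = (0, 17/8, 3/4, 1)
Ac = (0, 0, 33/208, 0)
Σ b_i: 77/306·1 + 64/5049·1 + 104/99·1 + (-17/54)·1 = 1 ✓
b·c: 64/5049·17/8 + 104/99·3/4 + (-17/54)·1 = 1/2 ✓
b·c²: 64/5049·289/64 + 104/99·9/16 + (-17/54)·1 = 1/3 ✓
b·Ac: 104/99·33/208 = 1/6 ✓
b·c³: 64/5049·4913/512 + 104/99·27/64 + (-17/54)·1 = 1/4 ✓
b·(c∘Ac): 104/99·99/832 = 1/8 ✓
b·Ac²: 104/99·561/1664 + (-17/54)·117/136 = 1/12 ✓
b·A²c: (-17/54)·(-9/68) = 1/24 ✓; 4 stages ⇒ order 4.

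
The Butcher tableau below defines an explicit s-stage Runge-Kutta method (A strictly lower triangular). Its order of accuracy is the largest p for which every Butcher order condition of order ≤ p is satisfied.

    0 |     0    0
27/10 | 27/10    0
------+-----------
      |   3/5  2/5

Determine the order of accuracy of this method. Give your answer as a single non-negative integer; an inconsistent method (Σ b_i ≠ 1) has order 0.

1

b = (3/5, 2/5)
c = (0, 27/10)
Σ b_i: 3/5·1 + 2/5·1 = 1 ✓
b·c: 2/5·27/10 = 27/25 ≠ 1/2 ⇒ order 1.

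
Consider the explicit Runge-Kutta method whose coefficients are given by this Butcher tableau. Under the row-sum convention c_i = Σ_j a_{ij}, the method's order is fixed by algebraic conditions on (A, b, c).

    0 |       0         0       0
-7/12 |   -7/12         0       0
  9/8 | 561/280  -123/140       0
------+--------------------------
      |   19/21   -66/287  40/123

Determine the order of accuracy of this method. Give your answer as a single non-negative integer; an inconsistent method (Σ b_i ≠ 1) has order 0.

3

b = (19/21, -66/287, 40/123)
c = (0, -7/12, 9/8)
Ac = (0, 0, 41/80)
Σ b_i: 19/21·1 + (-66/287)·1 + 40/123·1 = 1 ✓
b·c: (-66/287)·(-7/12) + 40/123·9/8 = 1/2 ✓
b·c²: (-66/287)·49/144 + 40/123·81/64 = 1/3 ✓
b·Ac: 40/123·41/80 = 1/6 ✓; 3 stages ⇒ order 3.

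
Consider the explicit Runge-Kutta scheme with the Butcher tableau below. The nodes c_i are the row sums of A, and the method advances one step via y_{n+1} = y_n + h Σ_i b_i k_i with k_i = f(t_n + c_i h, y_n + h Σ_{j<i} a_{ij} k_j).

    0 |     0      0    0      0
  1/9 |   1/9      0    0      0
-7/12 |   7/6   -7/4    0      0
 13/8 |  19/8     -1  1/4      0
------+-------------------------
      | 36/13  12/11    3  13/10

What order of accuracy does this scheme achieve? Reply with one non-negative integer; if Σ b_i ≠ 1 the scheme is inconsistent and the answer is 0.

b = (36/13, 12/11, 3, 13/10)
c = (0, 1/9, -7/12, 13/8)
Ac = (0, 0, -7/36, -37/144)
Σ b_i: 36/13·1 + 12/11·1 + 3·1 + 13/10·1 = 11669/1430 ≠ 1 ⇒ order 0.

0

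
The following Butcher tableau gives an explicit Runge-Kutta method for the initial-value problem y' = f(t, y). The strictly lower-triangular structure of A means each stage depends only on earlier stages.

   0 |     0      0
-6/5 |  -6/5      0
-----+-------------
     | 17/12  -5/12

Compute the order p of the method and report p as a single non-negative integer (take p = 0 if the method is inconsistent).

b = (17/12, -5/12)
c = (0, -6/5)
Σ b_i: 17/12·1 + (-5/12)·1 = 1 ✓
b·c: (-5/12)·(-6/5) = 1/2 ✓; 2 stages ⇒ order 2.

2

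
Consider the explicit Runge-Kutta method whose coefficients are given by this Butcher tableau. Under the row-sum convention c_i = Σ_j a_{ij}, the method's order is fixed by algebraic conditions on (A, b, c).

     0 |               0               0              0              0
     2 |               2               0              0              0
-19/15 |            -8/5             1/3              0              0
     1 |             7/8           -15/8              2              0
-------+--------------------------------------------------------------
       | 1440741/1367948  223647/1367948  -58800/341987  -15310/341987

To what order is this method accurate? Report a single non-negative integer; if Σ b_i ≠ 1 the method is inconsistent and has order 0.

3

b = (1440741/1367948, 223647/1367948, -58800/341987, -15310/341987)
c = (0, 2, -19/15, 1)
Ac = (0, 0, 2/3, -377/60)
Σ b_i: 1440741/1367948·1 + 223647/1367948·1 + (-58800/341987)·1 + (-15310/341987)·1 = 1 ✓
b·c: 223647/1367948·2 + (-58800/341987)·(-19/15) + (-15310/341987)·1 = 1/2 ✓
b·c²: 223647/1367948·4 + (-58800/341987)·361/225 + (-15310/341987)·1 = 1/3 ✓
b·Ac: (-58800/341987)·2/3 + (-15310/341987)·(-377/60) = 1/6 ✓
b·c³: 223647/1367948·8 + (-58800/341987)·(-6859/3375) + (-15310/341987)·1 = 24816736/15389415 ≠ 1/4 ⇒ order 3.
b·(c∘Ac): (-58800/341987)·(-38/45) + (-15310/341987)·(-377/60) = 875107/2051922 ≠ 1/8
b·Ac²: (-58800/341987)·4/3 + (-15310/341987)·(-1931/450) = -571639/15389415 ≠ 1/12
b·A²c: (-15310/341987)·4/3 = -61240/1025961 ≠ 1/24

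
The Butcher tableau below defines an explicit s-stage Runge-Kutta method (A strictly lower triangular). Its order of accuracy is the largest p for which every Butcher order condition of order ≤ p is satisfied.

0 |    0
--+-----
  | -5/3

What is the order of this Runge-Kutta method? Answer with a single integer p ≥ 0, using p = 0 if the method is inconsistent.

0

b = (-5/3)
c = (0)
Σ b_i: (-5/3)·1 = -5/3 ≠ 1 ⇒ order 0.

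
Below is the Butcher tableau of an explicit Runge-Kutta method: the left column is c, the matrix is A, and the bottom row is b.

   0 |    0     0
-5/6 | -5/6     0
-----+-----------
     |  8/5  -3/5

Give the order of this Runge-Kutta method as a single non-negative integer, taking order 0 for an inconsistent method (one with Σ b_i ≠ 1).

2

b = (8/5, -3/5)
c = (0, -5/6)
Σ b_i: 8/5·1 + (-3/5)·1 = 1 ✓
b·c: (-3/5)·(-5/6) = 1/2 ✓; 2 stages ⇒ order 2.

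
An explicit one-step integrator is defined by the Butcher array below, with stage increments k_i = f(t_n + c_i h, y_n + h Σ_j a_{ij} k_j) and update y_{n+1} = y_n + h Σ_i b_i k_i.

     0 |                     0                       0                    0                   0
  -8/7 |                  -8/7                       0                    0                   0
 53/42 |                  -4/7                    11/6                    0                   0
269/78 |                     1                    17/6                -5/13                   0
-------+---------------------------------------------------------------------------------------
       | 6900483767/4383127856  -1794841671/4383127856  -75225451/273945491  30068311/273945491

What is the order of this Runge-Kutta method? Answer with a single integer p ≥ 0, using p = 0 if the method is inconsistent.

3

b = (6900483767/4383127856, -1794841671/4383127856, -75225451/273945491, 30068311/273945491)
c = (0, -8/7, 53/42, 269/78)
Ac = (0, 0, -44/21, -2033/546)
Σ b_i: 6900483767/4383127856·1 + (-1794841671/4383127856)·1 + (-75225451/273945491)·1 + 30068311/273945491·1 = 1 ✓
b·c: (-1794841671/4383127856)·(-8/7) + (-75225451/273945491)·53/42 + 30068311/273945491·269/78 = 1/2 ✓
b·c²: (-1794841671/4383127856)·64/49 + (-75225451/273945491)·2809/1764 + 30068311/273945491·72361/6084 = 1/3 ✓
b·Ac: (-75225451/273945491)·(-44/21) + 30068311/273945491·(-2033/546) = 1/6 ✓
b·c³: (-1794841671/4383127856)·(-512/343) + (-75225451/273945491)·148877/74088 + 30068311/273945491·19465109/474552 = 9552125760803/2094039333204 ≠ 1/4 ⇒ order 3.
b·(c∘Ac): (-75225451/273945491)·(-1166/441) + 30068311/273945491·(-546877/42588) = -47178165611/69034263732 ≠ 1/8
b·Ac²: (-75225451/273945491)·352/147 + 30068311/273945491·10117/3276 = -21993101633/69034263732 ≠ 1/12
b·A²c: 30068311/273945491·220/273 = 72692620/821836473 ≠ 1/24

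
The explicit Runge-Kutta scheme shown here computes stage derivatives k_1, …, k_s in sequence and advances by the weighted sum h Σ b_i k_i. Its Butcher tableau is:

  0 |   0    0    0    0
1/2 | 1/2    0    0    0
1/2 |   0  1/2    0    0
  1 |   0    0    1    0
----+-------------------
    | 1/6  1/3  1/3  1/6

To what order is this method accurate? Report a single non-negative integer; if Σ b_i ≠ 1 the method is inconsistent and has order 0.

4

b = (1/6, 1/3, 1/3, 1/6)
c = (0, 1/2, 1/2, 1)
Ac = (0, 0, 1/4, 1/2)
Σ b_i: 1/6·1 + 1/3·1 + 1/3·1 + 1/6·1 = 1 ✓
b·c: 1/3·1/2 + 1/3·1/2 + 1/6·1 = 1/2 ✓
b·c²: 1/3·1/4 + 1/3·1/4 + 1/6·1 = 1/3 ✓
b·Ac: 1/3·1/4 + 1/6·1/2 = 1/6 ✓
b·c³: 1/3·1/8 + 1/3·1/8 + 1/6·1 = 1/4 ✓
b·(c∘Ac): 1/3·1/8 + 1/6·1/2 = 1/8 ✓
b·Ac²: 1/3·1/8 + 1/6·1/4 = 1/12 ✓
b·A²c: 1/6·1/4 = 1/24 ✓; 4 stages ⇒ order 4.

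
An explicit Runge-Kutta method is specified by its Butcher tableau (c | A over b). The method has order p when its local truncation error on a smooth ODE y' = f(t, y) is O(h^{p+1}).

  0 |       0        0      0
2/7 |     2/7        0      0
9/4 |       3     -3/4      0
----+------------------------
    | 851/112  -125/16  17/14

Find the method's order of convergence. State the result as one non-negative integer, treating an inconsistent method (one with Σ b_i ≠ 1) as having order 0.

b = (851/112, -125/16, 17/14)
c = (0, 2/7, 9/4)
Ac = (0, 0, -3/14)
Σ b_i: 851/112·1 + (-125/16)·1 + 17/14·1 = 1 ✓
b·c: (-125/16)·2/7 + 17/14·9/4 = 1/2 ✓
b·c²: (-125/16)·4/49 + 17/14·81/16 = 8639/1568 ≠ 1/3 ⇒ order 2.
b·Ac: 17/14·(-3/14) = -51/196 ≠ 1/6

2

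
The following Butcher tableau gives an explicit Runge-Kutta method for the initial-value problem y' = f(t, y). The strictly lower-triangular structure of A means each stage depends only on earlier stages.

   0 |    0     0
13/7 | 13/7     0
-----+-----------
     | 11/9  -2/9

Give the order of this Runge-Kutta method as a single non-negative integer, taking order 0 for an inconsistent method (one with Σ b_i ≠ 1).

1

b = (11/9, -2/9)
c = (0, 13/7)
Σ b_i: 11/9·1 + (-2/9)·1 = 1 ✓
b·c: (-2/9)·13/7 = -26/63 ≠ 1/2 ⇒ order 1.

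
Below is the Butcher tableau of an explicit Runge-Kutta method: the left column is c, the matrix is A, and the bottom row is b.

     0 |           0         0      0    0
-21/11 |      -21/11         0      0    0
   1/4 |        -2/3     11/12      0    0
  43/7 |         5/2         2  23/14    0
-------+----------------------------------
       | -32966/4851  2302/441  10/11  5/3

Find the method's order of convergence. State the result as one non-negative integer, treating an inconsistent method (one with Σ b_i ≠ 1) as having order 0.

b = (-32966/4851, 2302/441, 10/11, 5/3)
c = (0, -21/11, 1/4, 43/7)
Ac = (0, 0, -7/4, -2099/616)
Σ b_i: (-32966/4851)·1 + 2302/441·1 + 10/11·1 + 5/3·1 = 1 ✓
b·c: 2302/441·(-21/11) + 10/11·1/4 + 5/3·43/7 = 1/2 ✓
b·c²: 2302/441·441/121 + 10/11·1/16 + 5/3·1849/49 = 11664397/142296 ≠ 1/3 ⇒ order 2.
b·Ac: 10/11·(-7/4) + 5/3·(-2099/616) = -13435/1848 ≠ 1/6

2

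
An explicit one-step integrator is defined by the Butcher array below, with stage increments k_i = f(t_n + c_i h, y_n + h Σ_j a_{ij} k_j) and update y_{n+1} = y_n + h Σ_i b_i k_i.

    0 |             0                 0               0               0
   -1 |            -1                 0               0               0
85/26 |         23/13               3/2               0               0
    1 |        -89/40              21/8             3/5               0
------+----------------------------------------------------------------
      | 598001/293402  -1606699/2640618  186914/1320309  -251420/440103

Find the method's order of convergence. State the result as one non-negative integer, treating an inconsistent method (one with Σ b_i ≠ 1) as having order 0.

3

b = (598001/293402, -1606699/2640618, 186914/1320309, -251420/440103)
c = (0, -1, 85/26, 1)
Ac = (0, 0, -3/2, -69/104)
Σ b_i: 598001/293402·1 + (-1606699/2640618)·1 + 186914/1320309·1 + (-251420/440103)·1 = 1 ✓
b·c: (-1606699/2640618)·(-1) + 186914/1320309·85/26 + (-251420/440103)·1 = 1/2 ✓
b·c²: (-1606699/2640618)·1 + 186914/1320309·7225/676 + (-251420/440103)·1 = 1/3 ✓
b·Ac: 186914/1320309·(-3/2) + (-251420/440103)·(-69/104) = 1/6 ✓
b·c³: (-1606699/2640618)·(-1) + 186914/1320309·614125/17576 + (-251420/440103)·1 = 114054593/22885356 ≠ 1/4 ⇒ order 3.
b·(c∘Ac): 186914/1320309·(-255/52) + (-251420/440103)·(-69/104) = -138725/440103 ≠ 1/8
b·Ac²: 186914/1320309·3/2 + (-251420/440103)·12219/1352 = -56648983/11442678 ≠ 1/12
b·A²c: (-251420/440103)·(-9/10) = 75426/146701 ≠ 1/24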